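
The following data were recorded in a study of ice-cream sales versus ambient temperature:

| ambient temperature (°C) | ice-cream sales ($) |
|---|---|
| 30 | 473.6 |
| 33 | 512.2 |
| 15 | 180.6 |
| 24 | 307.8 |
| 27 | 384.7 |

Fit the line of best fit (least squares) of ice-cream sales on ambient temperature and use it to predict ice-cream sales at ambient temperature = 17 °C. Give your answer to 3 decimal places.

n = 5, Σx = 129, Σy = 1858.9, Σxy = 51593.7, Σx² = 3519
Sxx = Σx² − (Σx)²/n = 3519 − 3328.2 = 190.8
Sxy = Σxy − (Σx)(Σy)/n = 51593.7 − 47959.62 = 3634.08
b = Sxy/Sxx = 3634.08/190.8 = 19.046541
a = ȳ − b·x̄ = 371.78 − 19.046541·25.8 = -119.620755
ŷ(17) = a + b·17 = -119.620755 + 19.046541·17 = 204.170440

204.170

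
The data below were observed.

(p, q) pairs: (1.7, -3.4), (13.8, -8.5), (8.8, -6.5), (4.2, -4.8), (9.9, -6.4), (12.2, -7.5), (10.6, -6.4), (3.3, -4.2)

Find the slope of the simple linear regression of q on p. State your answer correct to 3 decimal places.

-0.379

n = 8, Σx = 64.5, Σy = -47.7, Σxy = -437, Σx² = 658.51
Sxx = Σx² − (Σx)²/n = 658.51 − 520.03125 = 138.47875
Sxy = Σxy − (Σx)(Σy)/n = -437 − (-384.58125) = -52.41875
b = Sxy/Sxx = -52.41875/138.47875 = -0.378533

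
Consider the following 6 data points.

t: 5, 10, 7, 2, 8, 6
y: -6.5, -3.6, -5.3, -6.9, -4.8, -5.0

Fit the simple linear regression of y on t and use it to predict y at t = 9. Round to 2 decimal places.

n = 6, Σx = 38, Σy = -32.1, Σxy = -187.8, Σx² = 278
Sxx = Σx² − (Σx)²/n = 278 − 240.666667 = 37.333333
Sxy = Σxy − (Σx)(Σy)/n = -187.8 − (-203.3) = 15.5
b = Sxy/Sxx = 15.5/37.333333 = 0.415179
a = ȳ − b·x̄ = -5.35 − 0.415179·6.333333 = -7.979464
ŷ(9) = a + b·9 = -7.979464 + 0.415179·9 = -4.242857

-4.24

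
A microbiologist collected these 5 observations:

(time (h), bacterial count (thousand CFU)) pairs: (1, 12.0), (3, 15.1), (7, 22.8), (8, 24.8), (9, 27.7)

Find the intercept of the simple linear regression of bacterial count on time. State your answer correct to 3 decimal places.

n = 5, Σx = 28, Σy = 102.4, Σxy = 664.6, Σx² = 204
Sxx = Σx² − (Σx)²/n = 204 − 156.8 = 47.2
Sxy = Σxy − (Σx)(Σy)/n = 664.6 − 573.44 = 91.16
b = Sxy/Sxx = 91.16/47.2 = 1.931356
a = ȳ − b·x̄ = 20.48 − 1.931356·5.6 = 9.664407

9.664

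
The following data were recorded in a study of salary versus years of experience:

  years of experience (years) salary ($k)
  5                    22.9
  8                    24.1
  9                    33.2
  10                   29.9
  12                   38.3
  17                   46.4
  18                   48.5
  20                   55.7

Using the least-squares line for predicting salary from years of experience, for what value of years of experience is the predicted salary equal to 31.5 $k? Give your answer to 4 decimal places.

n = 8, Σx = 99, Σy = 299, Σxy = 4140.5, Σx² = 1427
Sxx = Σx² − (Σx)²/n = 1427 − 1225.125 = 201.875
Sxy = Σxy − (Σx)(Σy)/n = 4140.5 − 3700.125 = 440.375
b = Sxy/Sxx = 440.375/201.875 = 2.181424
a = ȳ − b·x̄ = 37.375 − 2.181424·12.375 = 10.379876
Set a + b·x = 31.5: x = (31.5 − 10.379876) / 2.181424 = 9.681805

9.6818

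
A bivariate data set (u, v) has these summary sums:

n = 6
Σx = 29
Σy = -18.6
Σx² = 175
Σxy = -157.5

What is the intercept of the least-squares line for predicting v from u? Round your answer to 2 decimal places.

Sxx = Σx² − (Σx)²/n = 175 − 140.166667 = 34.833333
Sxy = Σxy − (Σx)(Σy)/n = -157.5 − (-89.9) = -67.6
b = Sxy/Sxx = -67.6/34.833333 = -1.940670
a = ȳ − b·x̄ = -3.1 − (-1.940670)·4.833333 = 6.279904

6.28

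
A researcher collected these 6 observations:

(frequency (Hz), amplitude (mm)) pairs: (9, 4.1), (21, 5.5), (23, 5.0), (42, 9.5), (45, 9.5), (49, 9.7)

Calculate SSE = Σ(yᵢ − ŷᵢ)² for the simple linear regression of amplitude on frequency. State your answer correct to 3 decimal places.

1.448

n = 6, Σx = 189, Σy = 43.3, Σxy = 1569.2, Σx² = 7241, Σy² = 346.65
Sxx = Σx² − (Σx)²/n = 7241 − 5953.5 = 1287.5
Sxy = Σxy − (Σx)(Σy)/n = 1569.2 − 1363.95 = 205.25
Syy = Σy² − (Σy)²/n = 346.65 − 312.481667 = 34.168333
b = Sxy/Sxx = 205.25/1287.5 = 0.159417
SSE = Syy − b·Sxy = 34.168333 − 0.159417·205.25 = 1.447896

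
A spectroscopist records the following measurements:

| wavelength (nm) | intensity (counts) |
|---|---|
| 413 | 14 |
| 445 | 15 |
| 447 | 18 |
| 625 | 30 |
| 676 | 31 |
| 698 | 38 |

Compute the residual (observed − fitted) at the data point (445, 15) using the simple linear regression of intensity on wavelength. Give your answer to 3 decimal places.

n = 6, Σx = 3304, Σy = 146, Σxy = 86733, Σx² = 1903208
Sxx = Σx² − (Σx)²/n = 1903208 − 1819402.666667 = 83805.333333
Sxy = Σxy − (Σx)(Σy)/n = 86733 − 80397.333333 = 6335.666667
b = Sxy/Sxx = 6335.666667/83805.333333 = 0.075600
a = ȳ − b·x̄ = 24.333333 − 0.075600·550.666667 = -17.296958
ŷ(445) = -17.296958 + 0.075600·445 = 16.344954
residual = y − ŷ = 15 − 16.344954 = -1.344954

-1.345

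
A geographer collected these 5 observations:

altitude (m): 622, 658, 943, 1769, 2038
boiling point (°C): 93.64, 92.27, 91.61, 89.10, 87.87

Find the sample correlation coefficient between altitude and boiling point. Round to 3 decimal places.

n = 5, Σx = 6030, Σy = 454.49, Σxy = 542042.93, Σx² = 8991902, Σy² = 41334.5415
Sxx = Σx² − (Σx)²/n = 8991902 − 7272180 = 1719722
Sxy = Σxy − (Σx)(Σy)/n = 542042.93 − 548114.94 = -6072.01
Syy = Σy² − (Σy)²/n = 41334.5415 − 41312.23202 = 22.30948
r = Sxy/√(Sxx·Syy) = -6072.01/√(38366103.56456) = -6072.01/6194.037743 = -0.980299

-0.980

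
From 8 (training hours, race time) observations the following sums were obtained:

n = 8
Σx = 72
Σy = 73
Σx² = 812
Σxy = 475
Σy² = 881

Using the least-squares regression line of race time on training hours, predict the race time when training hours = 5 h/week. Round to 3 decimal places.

Sxx = Σx² − (Σx)²/n = 812 − 648 = 164
Sxy = Σxy − (Σx)(Σy)/n = 475 − 657 = -182
b = Sxy/Sxx = -182/164 = -1.109756
a = ȳ − b·x̄ = 9.125 − (-1.109756)·9 = 19.112805
ŷ(5) = a + b·5 = 19.112805 + (-1.109756)·5 = 13.564024

13.564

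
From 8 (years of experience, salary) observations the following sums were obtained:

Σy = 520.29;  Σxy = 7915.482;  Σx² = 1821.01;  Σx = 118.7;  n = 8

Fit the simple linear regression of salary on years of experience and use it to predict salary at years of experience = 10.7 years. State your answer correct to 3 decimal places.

51.497

Sxx = Σx² − (Σx)²/n = 1821.01 − 1761.21125 = 59.79875
Sxy = Σxy − (Σx)(Σy)/n = 7915.482 − 7719.802875 = 195.679125
b = Sxy/Sxx = 195.679125/59.79875 = 3.272295
a = ȳ − b·x̄ = 65.03625 − 3.272295·14.8375 = 16.483579
ŷ(10.7) = a + b·10.7 = 16.483579 + 3.272295·10.7 = 51.497131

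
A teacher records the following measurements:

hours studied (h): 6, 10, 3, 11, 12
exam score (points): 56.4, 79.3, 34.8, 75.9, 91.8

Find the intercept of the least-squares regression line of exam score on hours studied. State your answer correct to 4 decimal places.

n = 5, Σx = 42, Σy = 338.2, Σxy = 3172.3, Σx² = 410
Sxx = Σx² − (Σx)²/n = 410 − 352.8 = 57.2
Sxy = Σxy − (Σx)(Σy)/n = 3172.3 − 2840.88 = 331.42
b = Sxy/Sxx = 331.42/57.2 = 5.794056
a = ȳ − b·x̄ = 67.64 − 5.794056·8.4 = 18.969930

18.9699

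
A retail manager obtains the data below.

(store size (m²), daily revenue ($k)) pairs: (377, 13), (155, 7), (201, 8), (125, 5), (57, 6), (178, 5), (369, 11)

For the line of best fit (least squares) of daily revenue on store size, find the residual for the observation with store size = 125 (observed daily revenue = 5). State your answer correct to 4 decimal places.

-0.9279

n = 7, Σx = 1462, Σy = 55, Σxy = 13510, Σx² = 393274
Sxx = Σx² − (Σx)²/n = 393274 − 305349.142857 = 87924.857143
Sxy = Σxy − (Σx)(Σy)/n = 13510 − 11487.142857 = 2022.857143
b = Sxy/Sxx = 2022.857143/87924.857143 = 0.023007
a = ȳ − b·x̄ = 7.857143 − 0.023007·208.857143 = 3.052038
ŷ(125) = 3.052038 + 0.023007·125 = 5.927870
residual = y − ŷ = 5 − 5.927870 = -0.927870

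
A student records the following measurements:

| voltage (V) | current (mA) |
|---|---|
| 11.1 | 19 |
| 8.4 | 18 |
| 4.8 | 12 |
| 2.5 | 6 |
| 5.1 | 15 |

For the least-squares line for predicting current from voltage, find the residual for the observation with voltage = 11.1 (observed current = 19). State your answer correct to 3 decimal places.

-1.694

n = 5, Σx = 31.9, Σy = 70, Σxy = 511.2, Σx² = 249.07
Sxx = Σx² − (Σx)²/n = 249.07 − 203.522 = 45.548
Sxy = Σxy − (Σx)(Σy)/n = 511.2 − 446.6 = 64.6
b = Sxy/Sxx = 64.6/45.548 = 1.418284
a = ȳ − b·x̄ = 14 − 1.418284·6.38 = 4.951348
ŷ(11.1) = 4.951348 + 1.418284·11.1 = 20.694301
residual = y − ŷ = 19 − 20.694301 = -1.694301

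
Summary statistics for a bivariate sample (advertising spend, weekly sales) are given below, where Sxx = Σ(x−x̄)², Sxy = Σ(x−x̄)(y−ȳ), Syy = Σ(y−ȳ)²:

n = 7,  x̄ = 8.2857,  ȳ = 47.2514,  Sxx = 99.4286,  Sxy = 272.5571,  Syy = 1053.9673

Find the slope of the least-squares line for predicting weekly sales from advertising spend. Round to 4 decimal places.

2.7412

b = Sxy/Sxx = 272.5571/99.4286 = 2.741234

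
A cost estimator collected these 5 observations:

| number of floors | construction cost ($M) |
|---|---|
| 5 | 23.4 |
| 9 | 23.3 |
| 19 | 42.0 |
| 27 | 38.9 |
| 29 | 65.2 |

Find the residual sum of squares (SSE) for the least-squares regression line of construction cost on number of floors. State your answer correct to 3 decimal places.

296.732

n = 5, Σx = 89, Σy = 192.8, Σxy = 4065.8, Σx² = 2037, Σy² = 8618.7
Sxx = Σx² − (Σx)²/n = 2037 − 1584.2 = 452.8
Sxy = Σxy − (Σx)(Σy)/n = 4065.8 − 3431.84 = 633.96
Syy = Σy² − (Σy)²/n = 8618.7 − 7434.368 = 1184.332
b = Sxy/Sxx = 633.96/452.8 = 1.400088
SSE = Syy − b·Sxy = 1184.332 − 1.400088·633.96 = 296.731996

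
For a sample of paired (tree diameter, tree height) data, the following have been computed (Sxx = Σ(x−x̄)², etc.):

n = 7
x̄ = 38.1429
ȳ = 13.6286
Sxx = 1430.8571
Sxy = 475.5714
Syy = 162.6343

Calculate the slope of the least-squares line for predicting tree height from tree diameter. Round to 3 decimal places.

b = Sxy/Sxx = 475.5714/1430.8571 = 0.332368

0.332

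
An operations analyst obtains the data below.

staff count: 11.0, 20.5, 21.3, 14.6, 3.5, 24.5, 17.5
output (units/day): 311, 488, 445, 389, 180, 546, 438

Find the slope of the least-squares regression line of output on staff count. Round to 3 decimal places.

n = 7, Σx = 112.9, Σy = 2797, Σxy = 50254.9, Σx² = 2126.85
Sxx = Σx² − (Σx)²/n = 2126.85 − 1820.915714 = 305.934286
Sxy = Σxy − (Σx)(Σy)/n = 50254.9 − 45111.614286 = 5143.285714
b = Sxy/Sxx = 5143.285714/305.934286 = 16.811734

16.812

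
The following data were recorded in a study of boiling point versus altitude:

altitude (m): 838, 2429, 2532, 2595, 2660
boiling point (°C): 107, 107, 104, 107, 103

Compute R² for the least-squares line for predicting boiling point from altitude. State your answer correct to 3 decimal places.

n = 5, Σx = 11054, Σy = 528, Σxy = 1164542, Σx² = 26822934, Σy² = 55772
Sxx = Σx² − (Σx)²/n = 26822934 − 24438183.2 = 2384750.8
Sxy = Σxy − (Σx)(Σy)/n = 1164542 − 1167302.4 = -2760.4
Syy = Σy² − (Σy)²/n = 55772 − 55756.8 = 15.2
R² = Sxy²/(Sxx·Syy) = (-2760.4)²/(2384750.8·15.2) = 0.210212

0.210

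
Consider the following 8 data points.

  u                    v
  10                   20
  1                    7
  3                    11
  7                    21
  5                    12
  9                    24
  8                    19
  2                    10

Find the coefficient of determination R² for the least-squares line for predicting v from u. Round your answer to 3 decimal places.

0.877

n = 8, Σx = 45, Σy = 124, Σxy = 835, Σx² = 333, Σy² = 2192
Sxx = Σx² − (Σx)²/n = 333 − 253.125 = 79.875
Sxy = Σxy − (Σx)(Σy)/n = 835 − 697.5 = 137.5
Syy = Σy² − (Σy)²/n = 2192 − 1922 = 270
R² = Sxy²/(Sxx·Syy) = (137.5)²/(79.875·270) = 0.876659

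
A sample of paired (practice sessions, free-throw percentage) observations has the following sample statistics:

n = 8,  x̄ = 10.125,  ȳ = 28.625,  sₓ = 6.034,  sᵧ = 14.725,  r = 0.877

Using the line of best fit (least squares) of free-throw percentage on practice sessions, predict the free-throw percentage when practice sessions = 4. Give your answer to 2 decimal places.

15.52

b = r · sᵧ/sₓ = 0.877 · 14.725/6.034 = 2.140176
a = ȳ − b·x̄ = 28.625 − 2.140176·10.125 = 6.955713
ŷ(4) = a + b·4 = 6.955713 + 2.140176·4 = 15.516419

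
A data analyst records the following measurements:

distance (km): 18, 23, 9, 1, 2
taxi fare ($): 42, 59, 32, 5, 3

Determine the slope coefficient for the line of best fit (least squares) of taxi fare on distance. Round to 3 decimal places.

2.432

n = 5, Σx = 53, Σy = 141, Σxy = 2412, Σx² = 939
Sxx = Σx² − (Σx)²/n = 939 − 561.8 = 377.2
Sxy = Σxy − (Σx)(Σy)/n = 2412 − 1494.6 = 917.4
b = Sxy/Sxx = 917.4/377.2 = 2.432131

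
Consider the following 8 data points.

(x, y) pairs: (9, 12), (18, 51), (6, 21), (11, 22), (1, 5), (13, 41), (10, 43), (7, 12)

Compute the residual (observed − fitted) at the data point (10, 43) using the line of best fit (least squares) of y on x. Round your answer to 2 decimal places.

n = 8, Σx = 75, Σy = 207, Σxy = 2446, Σx² = 881
Sxx = Σx² − (Σx)²/n = 881 − 703.125 = 177.875
Sxy = Σxy − (Σx)(Σy)/n = 2446 − 1940.625 = 505.375
b = Sxy/Sxx = 505.375/177.875 = 2.841181
a = ȳ − b·x̄ = 25.875 − 2.841181·9.375 = -0.761068
ŷ(10) = -0.761068 + 2.841181·10 = 27.650738
residual = y − ŷ = 43 − 27.650738 = 15.349262

15.35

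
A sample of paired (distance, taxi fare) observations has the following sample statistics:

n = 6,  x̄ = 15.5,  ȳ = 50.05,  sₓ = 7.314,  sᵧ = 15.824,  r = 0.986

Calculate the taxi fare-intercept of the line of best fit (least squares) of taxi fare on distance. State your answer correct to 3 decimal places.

b = r · sᵧ/sₓ = 0.986 · 15.824/7.314 = 2.133233
a = ȳ − b·x̄ = 50.05 − 2.133233·15.5 = 16.984893

16.985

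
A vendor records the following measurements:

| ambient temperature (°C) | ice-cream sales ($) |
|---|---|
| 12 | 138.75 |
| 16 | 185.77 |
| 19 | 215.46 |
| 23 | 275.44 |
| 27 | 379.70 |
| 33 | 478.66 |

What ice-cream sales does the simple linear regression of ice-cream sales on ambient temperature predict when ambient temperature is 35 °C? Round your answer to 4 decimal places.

n = 6, Σx = 130, Σy = 1673.78, Σxy = 41113.86, Σx² = 3108
Sxx = Σx² − (Σx)²/n = 3108 − 2816.666667 = 291.333333
Sxy = Σxy − (Σx)(Σy)/n = 41113.86 − 36265.233333 = 4848.626667
b = Sxy/Sxx = 4848.626667/291.333333 = 16.642883
a = ȳ − b·x̄ = 278.963333 − 16.642883·21.666667 = -81.632471
ŷ(35) = a + b·35 = -81.632471 + 16.642883·35 = 500.868444

500.8684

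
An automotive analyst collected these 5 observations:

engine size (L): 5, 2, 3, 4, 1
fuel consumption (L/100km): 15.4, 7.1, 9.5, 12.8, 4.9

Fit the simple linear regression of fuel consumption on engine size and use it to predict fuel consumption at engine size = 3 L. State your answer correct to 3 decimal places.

9.940

n = 5, Σx = 15, Σy = 49.7, Σxy = 175.8, Σx² = 55
Sxx = Σx² − (Σx)²/n = 55 − 45 = 10
Sxy = Σxy − (Σx)(Σy)/n = 175.8 − 149.1 = 26.7
b = Sxy/Sxx = 26.7/10 = 2.67
a = ȳ − b·x̄ = 9.94 − 2.67·3 = 1.93
ŷ(3) = a + b·3 = 1.93 + 2.67·3 = 9.94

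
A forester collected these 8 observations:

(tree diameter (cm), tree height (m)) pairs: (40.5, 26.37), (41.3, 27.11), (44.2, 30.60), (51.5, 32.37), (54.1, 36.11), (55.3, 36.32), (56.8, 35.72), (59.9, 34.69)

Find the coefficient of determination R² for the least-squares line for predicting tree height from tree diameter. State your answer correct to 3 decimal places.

n = 8, Σx = 403.6, Σy = 259.29, Σxy = 13276.077, Σx² = 20750.98, Σy² = 8516.8949
Sxx = Σx² − (Σx)²/n = 20750.98 − 20361.62 = 389.36
Sxy = Σxy − (Σx)(Σy)/n = 13276.077 − 13081.1805 = 194.8965
Syy = Σy² − (Σy)²/n = 8516.8949 − 8403.913012 = 112.981887
R² = Sxy²/(Sxx·Syy) = (194.8965)²/(389.36·112.981887) = 0.863471

0.863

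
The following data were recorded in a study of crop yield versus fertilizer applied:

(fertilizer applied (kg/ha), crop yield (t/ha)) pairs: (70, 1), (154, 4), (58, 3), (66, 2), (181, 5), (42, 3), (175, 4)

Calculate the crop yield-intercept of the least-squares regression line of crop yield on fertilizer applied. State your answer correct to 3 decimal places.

1.308

n = 7, Σx = 746, Σy = 22, Σxy = 2723, Σx² = 101486
Sxx = Σx² − (Σx)²/n = 101486 − 79502.285714 = 21983.714286
Sxy = Σxy − (Σx)(Σy)/n = 2723 − 2344.571429 = 378.428571
b = Sxy/Sxx = 378.428571/21983.714286 = 0.017214
a = ȳ − b·x̄ = 3.142857 − 0.017214·106.571429 = 1.308332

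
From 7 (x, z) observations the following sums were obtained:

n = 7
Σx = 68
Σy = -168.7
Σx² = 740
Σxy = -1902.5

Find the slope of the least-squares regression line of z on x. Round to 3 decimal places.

Sxx = Σx² − (Σx)²/n = 740 − 660.571429 = 79.428571
Sxy = Σxy − (Σx)(Σy)/n = -1902.5 − (-1638.8) = -263.7
b = Sxy/Sxx = -263.7/79.428571 = -3.319964

-3.320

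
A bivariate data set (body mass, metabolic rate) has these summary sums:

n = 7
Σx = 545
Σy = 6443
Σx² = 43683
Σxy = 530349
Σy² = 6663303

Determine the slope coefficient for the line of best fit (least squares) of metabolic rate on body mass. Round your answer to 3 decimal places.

22.957

Sxx = Σx² − (Σx)²/n = 43683 − 42432.142857 = 1250.857143
Sxy = Σxy − (Σx)(Σy)/n = 530349 − 501633.571429 = 28715.428571
b = Sxy/Sxx = 28715.428571/1250.857143 = 22.956601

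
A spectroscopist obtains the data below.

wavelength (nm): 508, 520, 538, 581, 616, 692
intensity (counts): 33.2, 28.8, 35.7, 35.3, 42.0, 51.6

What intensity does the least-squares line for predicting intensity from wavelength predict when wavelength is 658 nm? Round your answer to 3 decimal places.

46.743

n = 6, Σx = 3455, Σy = 226.6, Σxy = 133136.7, Σx² = 2013789
Sxx = Σx² − (Σx)²/n = 2013789 − 1989504.166667 = 24284.833333
Sxy = Σxy − (Σx)(Σy)/n = 133136.7 − 130483.833333 = 2652.866667
b = Sxy/Sxx = 2652.866667/24284.833333 = 0.109240
a = ȳ − b·x̄ = 37.766667 − 0.109240·575.833333 = -25.137164
ŷ(658) = a + b·658 = -25.137164 + 0.109240·658 = 46.742524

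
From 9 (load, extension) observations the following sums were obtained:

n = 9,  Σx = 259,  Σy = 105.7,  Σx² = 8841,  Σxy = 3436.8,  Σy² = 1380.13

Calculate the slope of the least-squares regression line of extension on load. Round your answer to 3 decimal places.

0.285

Sxx = Σx² − (Σx)²/n = 8841 − 7453.444444 = 1387.555556
Sxy = Σxy − (Σx)(Σy)/n = 3436.8 − 3041.811111 = 394.988889
b = Sxy/Sxx = 394.988889/1387.555556 = 0.284665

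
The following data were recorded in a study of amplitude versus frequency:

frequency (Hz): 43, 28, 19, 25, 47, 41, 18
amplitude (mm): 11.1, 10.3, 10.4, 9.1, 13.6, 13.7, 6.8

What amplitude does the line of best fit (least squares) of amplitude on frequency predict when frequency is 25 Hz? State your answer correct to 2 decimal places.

9.59

n = 7, Σx = 221, Σy = 75, Σxy = 2514.1, Σx² = 7833
Sxx = Σx² − (Σx)²/n = 7833 − 6977.285714 = 855.714286
Sxy = Σxy − (Σx)(Σy)/n = 2514.1 − 2367.857143 = 146.242857
b = Sxy/Sxx = 146.242857/855.714286 = 0.170902
a = ȳ − b·x̄ = 10.714286 − 0.170902·31.571429 = 5.318681
ŷ(25) = a + b·25 = 5.318681 + 0.170902·25 = 9.591219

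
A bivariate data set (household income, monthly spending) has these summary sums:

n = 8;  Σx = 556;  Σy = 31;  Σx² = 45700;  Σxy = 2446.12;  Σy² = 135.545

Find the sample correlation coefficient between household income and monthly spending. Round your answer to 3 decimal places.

0.884

Sxx = Σx² − (Σx)²/n = 45700 − 38642 = 7058
Sxy = Σxy − (Σx)(Σy)/n = 2446.12 − 2154.5 = 291.62
Syy = Σy² − (Σy)²/n = 135.545 − 120.125 = 15.42
r = Sxy/√(Sxx·Syy) = 291.62/√(108834.36) = 291.62/329.900530 = 0.883963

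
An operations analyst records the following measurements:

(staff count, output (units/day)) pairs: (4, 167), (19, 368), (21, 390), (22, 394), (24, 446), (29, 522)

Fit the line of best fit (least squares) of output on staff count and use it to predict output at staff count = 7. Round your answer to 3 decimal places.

n = 6, Σx = 119, Σy = 2287, Σxy = 50360, Σx² = 2719
Sxx = Σx² − (Σx)²/n = 2719 − 2360.166667 = 358.833333
Sxy = Σxy − (Σx)(Σy)/n = 50360 − 45358.833333 = 5001.166667
b = Sxy/Sxx = 5001.166667/358.833333 = 13.937297
a = ȳ − b·x̄ = 381.166667 − 13.937297·19.833333 = 104.743614
ŷ(7) = a + b·7 = 104.743614 + 13.937297·7 = 202.304691

202.305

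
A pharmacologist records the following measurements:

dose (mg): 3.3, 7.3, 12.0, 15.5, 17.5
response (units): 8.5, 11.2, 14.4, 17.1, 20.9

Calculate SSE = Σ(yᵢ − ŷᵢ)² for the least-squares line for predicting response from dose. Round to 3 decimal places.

n = 5, Σx = 55.6, Σy = 72.1, Σxy = 913.41, Σx² = 754.68, Σy² = 1134.27
Sxx = Σx² − (Σx)²/n = 754.68 − 618.272 = 136.408
Sxy = Σxy − (Σx)(Σy)/n = 913.41 − 801.752 = 111.658
Syy = Σy² − (Σy)²/n = 1134.27 − 1039.682 = 94.588
b = Sxy/Sxx = 111.658/136.408 = 0.818559
SSE = Syy − b·Sxy = 94.588 − 0.818559·111.658 = 3.189336

3.189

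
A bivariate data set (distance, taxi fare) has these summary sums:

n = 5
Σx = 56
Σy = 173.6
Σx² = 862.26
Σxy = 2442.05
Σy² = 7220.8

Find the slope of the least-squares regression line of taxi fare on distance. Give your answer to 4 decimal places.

2.1175

Sxx = Σx² − (Σx)²/n = 862.26 − 627.2 = 235.06
Sxy = Σxy − (Σx)(Σy)/n = 2442.05 − 1944.32 = 497.73
b = Sxy/Sxx = 497.73/235.06 = 2.117459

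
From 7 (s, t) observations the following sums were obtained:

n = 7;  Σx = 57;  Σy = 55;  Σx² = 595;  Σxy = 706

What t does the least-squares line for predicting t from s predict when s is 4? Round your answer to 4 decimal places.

Sxx = Σx² − (Σx)²/n = 595 − 464.142857 = 130.857143
Sxy = Σxy − (Σx)(Σy)/n = 706 − 447.857143 = 258.142857
b = Sxy/Sxx = 258.142857/130.857143 = 1.972707
a = ȳ − b·x̄ = 7.857143 − 1.972707·8.142857 = -8.206332
ŷ(4) = a + b·4 = -8.206332 + 1.972707·4 = -0.315502

-0.3155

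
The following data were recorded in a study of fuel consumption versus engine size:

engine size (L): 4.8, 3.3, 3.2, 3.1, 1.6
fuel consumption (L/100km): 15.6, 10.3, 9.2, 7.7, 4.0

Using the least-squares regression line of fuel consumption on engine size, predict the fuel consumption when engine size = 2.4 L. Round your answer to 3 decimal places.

6.431

n = 5, Σx = 16, Σy = 46.8, Σxy = 168.58, Σx² = 56.34
Sxx = Σx² − (Σx)²/n = 56.34 − 51.2 = 5.14
Sxy = Σxy − (Σx)(Σy)/n = 168.58 − 149.76 = 18.82
b = Sxy/Sxx = 18.82/5.14 = 3.661479
a = ȳ − b·x̄ = 9.36 − 3.661479·3.2 = -2.356732
ŷ(2.4) = a + b·2.4 = -2.356732 + 3.661479·2.4 = 6.430817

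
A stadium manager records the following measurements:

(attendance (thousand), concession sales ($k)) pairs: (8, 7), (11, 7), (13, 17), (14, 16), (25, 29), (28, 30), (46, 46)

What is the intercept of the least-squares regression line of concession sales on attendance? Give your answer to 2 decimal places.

n = 7, Σx = 145, Σy = 152, Σxy = 4259, Σx² = 4075
Sxx = Σx² − (Σx)²/n = 4075 − 3003.571429 = 1071.428571
Sxy = Σxy − (Σx)(Σy)/n = 4259 − 3148.571429 = 1110.428571
b = Sxy/Sxx = 1110.428571/1071.428571 = 1.0364
a = ȳ − b·x̄ = 21.714286 − 1.0364·20.714286 = 0.246

0.25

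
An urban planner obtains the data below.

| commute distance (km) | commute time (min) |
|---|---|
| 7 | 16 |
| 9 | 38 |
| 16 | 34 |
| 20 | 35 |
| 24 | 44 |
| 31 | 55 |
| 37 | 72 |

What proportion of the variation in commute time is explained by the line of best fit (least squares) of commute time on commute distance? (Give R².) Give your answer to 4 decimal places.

0.8433

n = 7, Σx = 144, Σy = 294, Σxy = 7123, Σx² = 3692, Σy² = 14226
Sxx = Σx² − (Σx)²/n = 3692 − 2962.285714 = 729.714286
Sxy = Σxy − (Σx)(Σy)/n = 7123 − 6048 = 1075
Syy = Σy² − (Σy)²/n = 14226 − 12348 = 1878
R² = Sxy²/(Sxx·Syy) = (1075)²/(729.714286·1878) = 0.843274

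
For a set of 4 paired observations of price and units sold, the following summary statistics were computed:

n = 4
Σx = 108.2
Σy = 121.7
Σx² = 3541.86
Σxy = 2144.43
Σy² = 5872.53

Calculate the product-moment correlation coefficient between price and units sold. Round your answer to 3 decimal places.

Sxx = Σx² − (Σx)²/n = 3541.86 − 2926.81 = 615.05
Sxy = Σxy − (Σx)(Σy)/n = 2144.43 − 3291.985 = -1147.555
Syy = Σy² − (Σy)²/n = 5872.53 − 3702.7225 = 2169.8075
r = Sxy/√(Sxx·Syy) = -1147.555/√(1334540.102875) = -1147.555/1155.222967 = -0.993362

-0.993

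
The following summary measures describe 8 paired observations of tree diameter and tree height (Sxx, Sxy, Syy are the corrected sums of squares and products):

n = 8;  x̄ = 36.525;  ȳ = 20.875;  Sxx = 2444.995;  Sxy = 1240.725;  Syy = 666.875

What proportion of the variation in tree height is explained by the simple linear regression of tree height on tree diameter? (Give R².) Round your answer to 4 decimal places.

0.9441

R² = Sxy²/(Sxx·Syy) = (1240.725)²/(2444.995·666.875) = 0.944123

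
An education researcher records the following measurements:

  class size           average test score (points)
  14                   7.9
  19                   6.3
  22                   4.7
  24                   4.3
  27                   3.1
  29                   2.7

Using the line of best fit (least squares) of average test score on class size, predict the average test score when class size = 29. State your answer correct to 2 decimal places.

2.50

n = 6, Σx = 135, Σy = 29, Σxy = 598.9, Σx² = 3187
Sxx = Σx² − (Σx)²/n = 3187 − 3037.5 = 149.5
Sxy = Σxy − (Σx)(Σy)/n = 598.9 − 652.5 = -53.6
b = Sxy/Sxx = -53.6/149.5 = -0.358528
a = ȳ − b·x̄ = 4.833333 − (-0.358528)·22.5 = 12.900223
ŷ(29) = a + b·29 = 12.900223 + (-0.358528)·29 = 2.502899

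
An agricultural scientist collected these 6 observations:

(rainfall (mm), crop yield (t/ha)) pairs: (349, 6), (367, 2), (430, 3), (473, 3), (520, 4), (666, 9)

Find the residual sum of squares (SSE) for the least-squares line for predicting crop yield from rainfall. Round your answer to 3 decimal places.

n = 6, Σx = 2805, Σy = 27, Σxy = 13611, Σx² = 1379075, Σy² = 155
Sxx = Σx² − (Σx)²/n = 1379075 − 1311337.5 = 67737.5
Sxy = Σxy − (Σx)(Σy)/n = 13611 − 12622.5 = 988.5
Syy = Σy² − (Σy)²/n = 155 − 121.5 = 33.5
b = Sxy/Sxx = 988.5/67737.5 = 0.014593
SSE = Syy − b·Sxy = 33.5 − 0.014593·988.5 = 19.074722

19.075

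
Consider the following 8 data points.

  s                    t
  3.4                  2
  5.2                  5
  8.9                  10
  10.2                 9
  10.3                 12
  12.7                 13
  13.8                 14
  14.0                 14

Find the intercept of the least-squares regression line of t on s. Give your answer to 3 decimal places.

-0.955

n = 8, Σx = 78.5, Σy = 79, Σxy = 891.5, Σx² = 875.67
Sxx = Σx² − (Σx)²/n = 875.67 − 770.28125 = 105.38875
Sxy = Σxy − (Σx)(Σy)/n = 891.5 − 775.1875 = 116.3125
b = Sxy/Sxx = 116.3125/105.38875 = 1.103652
a = ȳ − b·x̄ = 9.875 − 1.103652·9.8125 = -0.954585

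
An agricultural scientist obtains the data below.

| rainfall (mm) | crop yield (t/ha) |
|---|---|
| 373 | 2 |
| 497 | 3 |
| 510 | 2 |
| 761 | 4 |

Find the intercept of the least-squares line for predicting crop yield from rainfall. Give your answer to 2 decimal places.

n = 4, Σx = 2141, Σy = 11, Σxy = 6301, Σx² = 1225359
Sxx = Σx² − (Σx)²/n = 1225359 − 1145970.25 = 79388.75
Sxy = Σxy − (Σx)(Σy)/n = 6301 − 5887.75 = 413.25
b = Sxy/Sxx = 413.25/79388.75 = 0.005205
a = ȳ − b·x̄ = 2.75 − 0.005205·535.25 = -0.036189

-0.04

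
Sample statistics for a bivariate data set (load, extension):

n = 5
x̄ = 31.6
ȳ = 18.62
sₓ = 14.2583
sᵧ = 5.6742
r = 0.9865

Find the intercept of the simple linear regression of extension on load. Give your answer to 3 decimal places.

b = r · sᵧ/sₓ = 0.9865 · 5.6742/14.2583 = 0.392585
a = ȳ − b·x̄ = 18.62 − 0.392585·31.6 = 6.214306

6.214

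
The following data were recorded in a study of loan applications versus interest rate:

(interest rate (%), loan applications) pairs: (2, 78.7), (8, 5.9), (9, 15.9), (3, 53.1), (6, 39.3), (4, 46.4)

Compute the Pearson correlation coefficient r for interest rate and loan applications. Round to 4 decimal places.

-0.9437

n = 6, Σx = 32, Σy = 239.3, Σxy = 928.4, Σx² = 210, Σy² = 12998.37
Sxx = Σx² − (Σx)²/n = 210 − 170.666667 = 39.333333
Sxy = Σxy − (Σx)(Σy)/n = 928.4 − 1276.266667 = -347.866667
Syy = Σy² − (Σy)²/n = 12998.37 − 9544.081667 = 3454.288333
r = Sxy/√(Sxx·Syy) = -347.866667/√(135868.674444) = -347.866667/368.603682 = -0.943742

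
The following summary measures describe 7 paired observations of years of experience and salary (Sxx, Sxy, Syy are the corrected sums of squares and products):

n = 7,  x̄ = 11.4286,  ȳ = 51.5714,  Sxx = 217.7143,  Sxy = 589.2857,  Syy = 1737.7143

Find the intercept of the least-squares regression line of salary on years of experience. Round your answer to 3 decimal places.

20.638

b = Sxy/Sxx = 589.2857/217.7143 = 2.706693
a = ȳ − b·x̄ = 51.5714 − 2.706693·11.4286 = 20.637692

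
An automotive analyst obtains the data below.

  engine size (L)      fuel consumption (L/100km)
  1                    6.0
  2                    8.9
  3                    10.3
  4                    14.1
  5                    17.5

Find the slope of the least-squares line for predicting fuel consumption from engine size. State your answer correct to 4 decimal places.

2.8200

n = 5, Σx = 15, Σy = 56.8, Σxy = 198.6, Σx² = 55
Sxx = Σx² − (Σx)²/n = 55 − 45 = 10
Sxy = Σxy − (Σx)(Σy)/n = 198.6 − 170.4 = 28.2
b = Sxy/Sxx = 28.2/10 = 2.82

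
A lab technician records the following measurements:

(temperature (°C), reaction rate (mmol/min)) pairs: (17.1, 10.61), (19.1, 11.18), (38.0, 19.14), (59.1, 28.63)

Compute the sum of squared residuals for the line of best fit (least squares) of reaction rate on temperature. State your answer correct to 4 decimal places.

n = 4, Σx = 133.3, Σy = 69.56, Σxy = 2814.322, Σx² = 5594.03, Σy² = 1423.581
Sxx = Σx² − (Σx)²/n = 5594.03 − 4442.2225 = 1151.8075
Sxy = Σxy − (Σx)(Σy)/n = 2814.322 − 2318.087 = 496.235
Syy = Σy² − (Σy)²/n = 1423.581 − 1209.6484 = 213.9326
b = Sxy/Sxx = 496.235/1151.8075 = 0.430832
SSE = Syy − b·Sxy = 213.9326 − 0.430832·496.235 = 0.138910

0.1389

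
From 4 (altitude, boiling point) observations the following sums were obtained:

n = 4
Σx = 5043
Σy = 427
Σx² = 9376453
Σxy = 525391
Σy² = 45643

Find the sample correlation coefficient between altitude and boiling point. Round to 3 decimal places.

Sxx = Σx² − (Σx)²/n = 9376453 − 6357962.25 = 3018490.75
Sxy = Σxy − (Σx)(Σy)/n = 525391 − 538340.25 = -12949.25
Syy = Σy² − (Σy)²/n = 45643 − 45582.25 = 60.75
r = Sxy/√(Sxx·Syy) = -12949.25/√(183373313.0625) = -12949.25/13541.540277 = -0.956261

-0.956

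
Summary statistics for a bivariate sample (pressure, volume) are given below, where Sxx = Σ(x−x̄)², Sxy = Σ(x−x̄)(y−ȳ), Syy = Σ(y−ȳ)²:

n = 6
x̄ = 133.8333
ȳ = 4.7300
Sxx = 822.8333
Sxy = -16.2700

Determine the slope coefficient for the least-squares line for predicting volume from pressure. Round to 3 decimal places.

-0.020

b = Sxy/Sxx = -16.27/822.8333 = -0.019773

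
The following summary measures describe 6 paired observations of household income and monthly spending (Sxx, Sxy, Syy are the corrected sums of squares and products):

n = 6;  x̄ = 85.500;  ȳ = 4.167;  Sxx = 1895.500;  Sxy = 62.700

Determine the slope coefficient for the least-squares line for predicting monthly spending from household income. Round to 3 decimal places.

b = Sxy/Sxx = 62.7/1895.5 = 0.033078

0.033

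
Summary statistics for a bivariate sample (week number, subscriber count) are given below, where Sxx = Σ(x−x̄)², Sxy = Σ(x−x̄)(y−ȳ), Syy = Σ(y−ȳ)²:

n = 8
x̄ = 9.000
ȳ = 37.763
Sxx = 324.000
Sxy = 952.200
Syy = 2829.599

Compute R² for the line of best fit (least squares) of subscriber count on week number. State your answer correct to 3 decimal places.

0.989

R² = Sxy²/(Sxx·Syy) = (952.2)²/(324·2829.599) = 0.988978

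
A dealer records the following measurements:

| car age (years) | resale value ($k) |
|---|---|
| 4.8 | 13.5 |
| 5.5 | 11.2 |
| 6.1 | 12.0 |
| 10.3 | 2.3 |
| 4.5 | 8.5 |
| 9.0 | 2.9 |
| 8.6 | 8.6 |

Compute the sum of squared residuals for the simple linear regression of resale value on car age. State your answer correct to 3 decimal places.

n = 7, Σx = 48.8, Σy = 59, Σxy = 361.6, Σx² = 371.8, Σy² = 611.6
Sxx = Σx² − (Σx)²/n = 371.8 − 340.205714 = 31.594286
Sxy = Σxy − (Σx)(Σy)/n = 361.6 − 411.314286 = -49.714286
Syy = Σy² − (Σy)²/n = 611.6 − 497.285714 = 114.314286
b = Sxy/Sxx = -49.714286/31.594286 = -1.573521
SSE = Syy − b·Sxy = 114.314286 − (-1.573521)·(-49.714286) = 36.087792

36.088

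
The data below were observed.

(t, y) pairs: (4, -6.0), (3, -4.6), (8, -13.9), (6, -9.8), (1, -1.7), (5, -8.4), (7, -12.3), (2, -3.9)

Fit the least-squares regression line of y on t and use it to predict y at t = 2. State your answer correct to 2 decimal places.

-3.25

n = 8, Σx = 36, Σy = -60.6, Σxy = -345.4, Σx² = 204
Sxx = Σx² − (Σx)²/n = 204 − 162 = 42
Sxy = Σxy − (Σx)(Σy)/n = -345.4 − (-272.7) = -72.7
b = Sxy/Sxx = -72.7/42 = -1.730952
a = ȳ − b·x̄ = -7.575 − (-1.730952)·4.5 = 0.214286
ŷ(2) = a + b·2 = 0.214286 + (-1.730952)·2 = -3.247619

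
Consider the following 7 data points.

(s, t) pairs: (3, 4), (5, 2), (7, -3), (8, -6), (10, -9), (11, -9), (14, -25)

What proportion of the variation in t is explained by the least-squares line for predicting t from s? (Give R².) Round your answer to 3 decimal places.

0.915

n = 7, Σx = 58, Σy = -46, Σxy = -586, Σx² = 564, Σy² = 852
Sxx = Σx² − (Σx)²/n = 564 − 480.571429 = 83.428571
Sxy = Σxy − (Σx)(Σy)/n = -586 − (-381.142857) = -204.857143
Syy = Σy² − (Σy)²/n = 852 − 302.285714 = 549.714286
R² = Sxy²/(Sxx·Syy) = (-204.857143)²/(83.428571·549.714286) = 0.915062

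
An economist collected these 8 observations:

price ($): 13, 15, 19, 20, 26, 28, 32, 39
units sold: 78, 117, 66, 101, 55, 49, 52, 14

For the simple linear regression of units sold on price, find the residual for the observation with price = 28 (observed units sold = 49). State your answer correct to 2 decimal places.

-5.09

n = 8, Σx = 192, Σy = 532, Σxy = 11055, Σx² = 5160
Sxx = Σx² − (Σx)²/n = 5160 − 4608 = 552
Sxy = Σxy − (Σx)(Σy)/n = 11055 − 12768 = -1713
b = Sxy/Sxx = -1713/552 = -3.103261
a = ȳ − b·x̄ = 66.5 − (-3.103261)·24 = 140.978261
ŷ(28) = 140.978261 + (-3.103261)·28 = 54.086957
residual = y − ŷ = 49 − 54.086957 = -5.086957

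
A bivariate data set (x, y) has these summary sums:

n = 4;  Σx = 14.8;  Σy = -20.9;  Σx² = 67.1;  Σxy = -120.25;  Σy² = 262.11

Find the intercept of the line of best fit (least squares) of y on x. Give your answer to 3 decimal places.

7.644

Sxx = Σx² − (Σx)²/n = 67.1 − 54.76 = 12.34
Sxy = Σxy − (Σx)(Σy)/n = -120.25 − (-77.33) = -42.92
b = Sxy/Sxx = -42.92/12.34 = -3.478120
a = ȳ − b·x̄ = -5.225 − (-3.478120)·3.7 = 7.644044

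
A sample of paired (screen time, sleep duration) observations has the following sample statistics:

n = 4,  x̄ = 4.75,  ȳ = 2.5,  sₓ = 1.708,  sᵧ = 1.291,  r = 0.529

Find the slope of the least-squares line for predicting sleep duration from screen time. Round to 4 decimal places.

b = r · sᵧ/sₓ = 0.529 · 1.291/1.708 = 0.399847

0.3998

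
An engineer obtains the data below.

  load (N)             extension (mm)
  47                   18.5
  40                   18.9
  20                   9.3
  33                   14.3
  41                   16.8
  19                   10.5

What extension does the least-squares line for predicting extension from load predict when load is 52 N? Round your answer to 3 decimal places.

n = 6, Σx = 200, Σy = 88.3, Σxy = 3171.7, Σx² = 7340
Sxx = Σx² − (Σx)²/n = 7340 − 6666.666667 = 673.333333
Sxy = Σxy − (Σx)(Σy)/n = 3171.7 − 2943.333333 = 228.366667
b = Sxy/Sxx = 228.366667/673.333333 = 0.339158
a = ȳ − b·x̄ = 14.716667 − 0.339158·33.333333 = 3.411386
ŷ(52) = a + b·52 = 3.411386 + 0.339158·52 = 21.047624

21.048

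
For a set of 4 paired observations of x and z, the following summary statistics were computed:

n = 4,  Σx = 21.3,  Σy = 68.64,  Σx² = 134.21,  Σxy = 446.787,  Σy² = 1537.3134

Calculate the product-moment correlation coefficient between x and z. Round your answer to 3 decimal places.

Sxx = Σx² − (Σx)²/n = 134.21 − 113.4225 = 20.7875
Sxy = Σxy − (Σx)(Σy)/n = 446.787 − 365.508 = 81.279
Syy = Σy² − (Σy)²/n = 1537.3134 − 1177.8624 = 359.451
r = Sxy/√(Sxx·Syy) = 81.279/√(7472.087663) = 81.279/86.441238 = 0.940280

0.940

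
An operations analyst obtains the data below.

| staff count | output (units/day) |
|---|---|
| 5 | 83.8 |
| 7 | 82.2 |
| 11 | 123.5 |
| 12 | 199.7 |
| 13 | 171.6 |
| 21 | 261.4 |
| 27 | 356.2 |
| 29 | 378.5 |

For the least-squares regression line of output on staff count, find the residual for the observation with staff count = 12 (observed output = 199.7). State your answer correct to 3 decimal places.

38.546

n = 8, Σx = 125, Σy = 1656.9, Σxy = 33063.4, Σx² = 2519
Sxx = Σx² − (Σx)²/n = 2519 − 1953.125 = 565.875
Sxy = Σxy − (Σx)(Σy)/n = 33063.4 − 25889.0625 = 7174.3375
b = Sxy/Sxx = 7174.3375/565.875 = 12.678308
a = ȳ − b·x̄ = 207.1125 − 12.678308·15.625 = 9.013939
ŷ(12) = 9.013939 + 12.678308·12 = 161.153634
residual = y − ŷ = 199.7 − 161.153634 = 38.546366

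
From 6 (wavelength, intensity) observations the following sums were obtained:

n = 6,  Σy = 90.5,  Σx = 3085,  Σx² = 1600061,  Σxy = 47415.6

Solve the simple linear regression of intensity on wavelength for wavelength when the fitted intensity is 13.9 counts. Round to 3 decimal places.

495.608

Sxx = Σx² − (Σx)²/n = 1600061 − 1586204.166667 = 13856.833333
Sxy = Σxy − (Σx)(Σy)/n = 47415.6 − 46532.083333 = 883.516667
b = Sxy/Sxx = 883.516667/13856.833333 = 0.063760
a = ȳ − b·x̄ = 15.083333 − 0.063760·514.166667 = -17.700118
Set a + b·x = 13.9: x = (13.9 − (-17.700118)) / 0.063760 = 495.607591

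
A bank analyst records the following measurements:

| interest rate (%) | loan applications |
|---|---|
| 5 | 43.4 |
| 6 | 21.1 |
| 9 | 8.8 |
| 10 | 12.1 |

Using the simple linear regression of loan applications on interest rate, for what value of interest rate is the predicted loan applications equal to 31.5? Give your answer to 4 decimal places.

5.7156

n = 4, Σx = 30, Σy = 85.4, Σxy = 543.8, Σx² = 242
Sxx = Σx² − (Σx)²/n = 242 − 225 = 17
Sxy = Σxy − (Σx)(Σy)/n = 543.8 − 640.5 = -96.7
b = Sxy/Sxx = -96.7/17 = -5.688235
a = ȳ − b·x̄ = 21.35 − (-5.688235)·7.5 = 64.011765
Set a + b·x = 31.5: x = (31.5 − 64.011765) / (-5.688235) = 5.715615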